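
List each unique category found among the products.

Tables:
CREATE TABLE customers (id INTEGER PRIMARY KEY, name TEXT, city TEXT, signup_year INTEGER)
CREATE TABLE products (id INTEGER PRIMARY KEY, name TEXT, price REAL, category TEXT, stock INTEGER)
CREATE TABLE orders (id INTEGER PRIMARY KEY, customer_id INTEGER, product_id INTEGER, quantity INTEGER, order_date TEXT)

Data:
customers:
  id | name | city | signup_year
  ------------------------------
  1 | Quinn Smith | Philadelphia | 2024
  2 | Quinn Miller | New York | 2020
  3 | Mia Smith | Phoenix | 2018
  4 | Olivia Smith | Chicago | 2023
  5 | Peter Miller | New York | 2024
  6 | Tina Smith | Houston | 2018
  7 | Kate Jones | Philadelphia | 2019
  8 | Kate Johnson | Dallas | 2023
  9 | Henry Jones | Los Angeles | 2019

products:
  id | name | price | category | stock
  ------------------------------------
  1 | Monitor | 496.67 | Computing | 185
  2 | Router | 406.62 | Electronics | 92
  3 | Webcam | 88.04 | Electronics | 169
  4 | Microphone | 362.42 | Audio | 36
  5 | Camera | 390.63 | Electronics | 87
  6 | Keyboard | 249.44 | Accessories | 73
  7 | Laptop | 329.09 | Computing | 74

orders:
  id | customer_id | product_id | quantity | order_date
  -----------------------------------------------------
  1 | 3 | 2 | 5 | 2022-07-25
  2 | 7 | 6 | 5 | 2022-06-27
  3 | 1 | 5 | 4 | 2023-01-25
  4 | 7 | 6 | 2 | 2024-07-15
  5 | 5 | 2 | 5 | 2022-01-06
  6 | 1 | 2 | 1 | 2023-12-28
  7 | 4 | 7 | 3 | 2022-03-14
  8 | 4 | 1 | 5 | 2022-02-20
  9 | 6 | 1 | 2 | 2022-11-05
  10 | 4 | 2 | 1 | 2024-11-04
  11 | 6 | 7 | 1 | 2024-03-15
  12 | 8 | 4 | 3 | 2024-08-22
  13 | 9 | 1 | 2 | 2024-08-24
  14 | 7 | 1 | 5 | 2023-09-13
SELECT DISTINCT category FROM products

Execution result:
category
Computing
Electronics
Audio
Accessories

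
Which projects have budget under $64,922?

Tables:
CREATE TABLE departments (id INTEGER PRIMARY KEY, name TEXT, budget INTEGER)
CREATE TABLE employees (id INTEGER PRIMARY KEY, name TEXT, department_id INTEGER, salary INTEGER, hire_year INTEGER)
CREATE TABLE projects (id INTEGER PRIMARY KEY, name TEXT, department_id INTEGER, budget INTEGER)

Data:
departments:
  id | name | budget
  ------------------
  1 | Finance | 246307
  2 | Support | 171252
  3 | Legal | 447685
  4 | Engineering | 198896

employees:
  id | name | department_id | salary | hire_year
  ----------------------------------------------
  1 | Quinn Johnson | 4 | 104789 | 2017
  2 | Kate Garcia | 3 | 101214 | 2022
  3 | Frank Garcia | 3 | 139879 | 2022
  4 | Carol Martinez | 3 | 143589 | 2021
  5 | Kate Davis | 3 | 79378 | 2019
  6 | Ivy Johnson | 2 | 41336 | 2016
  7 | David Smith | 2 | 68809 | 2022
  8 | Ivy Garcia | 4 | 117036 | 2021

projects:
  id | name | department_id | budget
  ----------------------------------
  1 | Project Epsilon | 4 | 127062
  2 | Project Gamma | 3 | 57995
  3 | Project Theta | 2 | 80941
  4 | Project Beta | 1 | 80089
SELECT name, budget FROM projects WHERE budget < 64922

Execution result:
name | budget
Project Gamma | 57995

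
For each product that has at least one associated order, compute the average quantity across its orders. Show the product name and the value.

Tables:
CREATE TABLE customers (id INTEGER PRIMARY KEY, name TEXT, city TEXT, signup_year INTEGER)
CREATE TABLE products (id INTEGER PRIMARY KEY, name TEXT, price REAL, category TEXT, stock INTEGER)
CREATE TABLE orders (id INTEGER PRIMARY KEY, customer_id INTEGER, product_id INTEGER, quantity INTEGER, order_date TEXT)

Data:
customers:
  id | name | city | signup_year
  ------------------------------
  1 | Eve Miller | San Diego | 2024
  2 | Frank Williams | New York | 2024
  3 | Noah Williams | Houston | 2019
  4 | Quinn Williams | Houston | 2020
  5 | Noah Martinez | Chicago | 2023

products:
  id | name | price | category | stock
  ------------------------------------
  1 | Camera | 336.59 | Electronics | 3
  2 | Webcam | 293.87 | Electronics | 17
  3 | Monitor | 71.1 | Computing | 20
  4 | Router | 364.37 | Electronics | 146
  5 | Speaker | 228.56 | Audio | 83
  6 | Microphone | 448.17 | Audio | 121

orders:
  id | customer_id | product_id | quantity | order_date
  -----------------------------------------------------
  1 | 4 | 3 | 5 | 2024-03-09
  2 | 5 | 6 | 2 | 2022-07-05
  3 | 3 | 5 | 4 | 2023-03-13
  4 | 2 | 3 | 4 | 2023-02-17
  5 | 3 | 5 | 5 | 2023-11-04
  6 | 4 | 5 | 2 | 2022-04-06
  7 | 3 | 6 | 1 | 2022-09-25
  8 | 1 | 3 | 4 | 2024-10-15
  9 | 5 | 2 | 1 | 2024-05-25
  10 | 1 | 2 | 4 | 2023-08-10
SELECT p.name, AVG(c.quantity) AS avg_quantity FROM orders c JOIN products p ON c.product_id = p.id GROUP BY p.id, p.name

Execution result:
name | avg_quantity
Webcam | 2.50
Monitor | 4.33
Speaker | 3.67
Microphone | 1.50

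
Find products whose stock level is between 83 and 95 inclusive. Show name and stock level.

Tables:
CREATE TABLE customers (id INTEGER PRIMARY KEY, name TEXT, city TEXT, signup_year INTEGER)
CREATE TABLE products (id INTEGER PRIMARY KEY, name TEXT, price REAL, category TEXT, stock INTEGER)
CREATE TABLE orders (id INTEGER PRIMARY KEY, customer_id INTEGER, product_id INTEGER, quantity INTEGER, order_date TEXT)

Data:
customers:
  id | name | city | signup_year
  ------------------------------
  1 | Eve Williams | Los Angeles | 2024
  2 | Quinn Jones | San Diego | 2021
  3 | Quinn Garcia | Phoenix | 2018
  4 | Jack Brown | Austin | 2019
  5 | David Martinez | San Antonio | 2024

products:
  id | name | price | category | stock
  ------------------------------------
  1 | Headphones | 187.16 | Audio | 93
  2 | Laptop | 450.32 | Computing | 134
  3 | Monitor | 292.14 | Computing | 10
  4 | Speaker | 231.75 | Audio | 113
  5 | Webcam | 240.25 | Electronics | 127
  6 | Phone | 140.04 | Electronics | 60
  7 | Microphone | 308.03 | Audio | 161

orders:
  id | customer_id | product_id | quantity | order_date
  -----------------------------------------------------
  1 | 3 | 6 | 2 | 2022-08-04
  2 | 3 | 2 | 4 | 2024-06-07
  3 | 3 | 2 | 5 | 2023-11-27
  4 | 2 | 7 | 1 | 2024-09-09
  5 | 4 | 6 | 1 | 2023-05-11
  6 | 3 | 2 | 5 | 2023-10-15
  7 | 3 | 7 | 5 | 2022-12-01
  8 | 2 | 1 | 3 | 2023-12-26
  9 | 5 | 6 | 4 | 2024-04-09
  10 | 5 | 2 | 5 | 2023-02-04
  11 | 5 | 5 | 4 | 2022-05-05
SELECT name, stock FROM products WHERE stock BETWEEN 83 AND 95

Execution result:
name | stock
Headphones | 93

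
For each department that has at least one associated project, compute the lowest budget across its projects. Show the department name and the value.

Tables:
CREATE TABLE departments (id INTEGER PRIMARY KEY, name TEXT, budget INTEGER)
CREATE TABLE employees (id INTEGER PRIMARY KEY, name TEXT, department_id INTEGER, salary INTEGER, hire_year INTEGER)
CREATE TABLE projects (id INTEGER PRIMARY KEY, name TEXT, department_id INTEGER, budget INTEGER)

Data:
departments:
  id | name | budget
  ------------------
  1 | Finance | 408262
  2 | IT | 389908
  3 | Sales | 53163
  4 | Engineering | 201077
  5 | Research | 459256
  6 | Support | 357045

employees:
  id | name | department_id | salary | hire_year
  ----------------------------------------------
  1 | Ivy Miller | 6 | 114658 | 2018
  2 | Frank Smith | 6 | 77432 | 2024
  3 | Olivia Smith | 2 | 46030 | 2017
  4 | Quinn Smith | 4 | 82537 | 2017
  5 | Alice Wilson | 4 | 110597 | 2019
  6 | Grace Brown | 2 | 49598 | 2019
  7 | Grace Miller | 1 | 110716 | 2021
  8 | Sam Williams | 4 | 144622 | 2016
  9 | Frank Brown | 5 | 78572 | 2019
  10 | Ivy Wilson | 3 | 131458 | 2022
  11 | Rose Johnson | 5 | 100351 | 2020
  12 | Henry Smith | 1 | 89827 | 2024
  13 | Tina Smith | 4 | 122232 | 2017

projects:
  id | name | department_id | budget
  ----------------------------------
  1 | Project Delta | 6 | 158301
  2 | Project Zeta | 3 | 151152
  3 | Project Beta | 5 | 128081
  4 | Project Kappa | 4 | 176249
SELECT p.name, MIN(c.budget) AS min_budget FROM projects c JOIN departments p ON c.department_id = p.id GROUP BY p.id, p.name

Execution result:
name | min_budget
Sales | 151152
Engineering | 176249
Research | 128081
Support | 158301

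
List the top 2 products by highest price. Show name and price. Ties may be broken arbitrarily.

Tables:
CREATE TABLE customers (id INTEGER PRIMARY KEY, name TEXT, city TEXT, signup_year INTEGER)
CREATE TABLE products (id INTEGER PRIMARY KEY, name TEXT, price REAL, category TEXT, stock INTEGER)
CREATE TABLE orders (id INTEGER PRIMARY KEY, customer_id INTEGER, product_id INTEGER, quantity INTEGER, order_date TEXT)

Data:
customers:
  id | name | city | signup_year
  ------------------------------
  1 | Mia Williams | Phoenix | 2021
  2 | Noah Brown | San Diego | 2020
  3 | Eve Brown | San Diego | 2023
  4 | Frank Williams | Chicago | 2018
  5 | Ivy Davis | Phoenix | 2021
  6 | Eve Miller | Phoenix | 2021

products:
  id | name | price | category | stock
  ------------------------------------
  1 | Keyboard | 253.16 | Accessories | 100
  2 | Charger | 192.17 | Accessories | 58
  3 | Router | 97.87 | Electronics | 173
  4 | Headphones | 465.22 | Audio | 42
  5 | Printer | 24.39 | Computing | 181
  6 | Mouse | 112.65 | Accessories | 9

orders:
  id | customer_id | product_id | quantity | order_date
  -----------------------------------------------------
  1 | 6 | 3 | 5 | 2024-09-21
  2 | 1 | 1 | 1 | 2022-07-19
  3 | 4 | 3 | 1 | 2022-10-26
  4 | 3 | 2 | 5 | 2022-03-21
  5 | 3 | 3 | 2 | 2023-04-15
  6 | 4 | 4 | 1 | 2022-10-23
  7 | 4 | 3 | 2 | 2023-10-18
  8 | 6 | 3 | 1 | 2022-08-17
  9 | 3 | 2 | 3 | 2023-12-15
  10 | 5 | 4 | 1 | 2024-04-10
SELECT name, price FROM products ORDER BY price DESC LIMIT 2

Execution result:
name | price
Headphones | 465.22
Keyboard | 253.16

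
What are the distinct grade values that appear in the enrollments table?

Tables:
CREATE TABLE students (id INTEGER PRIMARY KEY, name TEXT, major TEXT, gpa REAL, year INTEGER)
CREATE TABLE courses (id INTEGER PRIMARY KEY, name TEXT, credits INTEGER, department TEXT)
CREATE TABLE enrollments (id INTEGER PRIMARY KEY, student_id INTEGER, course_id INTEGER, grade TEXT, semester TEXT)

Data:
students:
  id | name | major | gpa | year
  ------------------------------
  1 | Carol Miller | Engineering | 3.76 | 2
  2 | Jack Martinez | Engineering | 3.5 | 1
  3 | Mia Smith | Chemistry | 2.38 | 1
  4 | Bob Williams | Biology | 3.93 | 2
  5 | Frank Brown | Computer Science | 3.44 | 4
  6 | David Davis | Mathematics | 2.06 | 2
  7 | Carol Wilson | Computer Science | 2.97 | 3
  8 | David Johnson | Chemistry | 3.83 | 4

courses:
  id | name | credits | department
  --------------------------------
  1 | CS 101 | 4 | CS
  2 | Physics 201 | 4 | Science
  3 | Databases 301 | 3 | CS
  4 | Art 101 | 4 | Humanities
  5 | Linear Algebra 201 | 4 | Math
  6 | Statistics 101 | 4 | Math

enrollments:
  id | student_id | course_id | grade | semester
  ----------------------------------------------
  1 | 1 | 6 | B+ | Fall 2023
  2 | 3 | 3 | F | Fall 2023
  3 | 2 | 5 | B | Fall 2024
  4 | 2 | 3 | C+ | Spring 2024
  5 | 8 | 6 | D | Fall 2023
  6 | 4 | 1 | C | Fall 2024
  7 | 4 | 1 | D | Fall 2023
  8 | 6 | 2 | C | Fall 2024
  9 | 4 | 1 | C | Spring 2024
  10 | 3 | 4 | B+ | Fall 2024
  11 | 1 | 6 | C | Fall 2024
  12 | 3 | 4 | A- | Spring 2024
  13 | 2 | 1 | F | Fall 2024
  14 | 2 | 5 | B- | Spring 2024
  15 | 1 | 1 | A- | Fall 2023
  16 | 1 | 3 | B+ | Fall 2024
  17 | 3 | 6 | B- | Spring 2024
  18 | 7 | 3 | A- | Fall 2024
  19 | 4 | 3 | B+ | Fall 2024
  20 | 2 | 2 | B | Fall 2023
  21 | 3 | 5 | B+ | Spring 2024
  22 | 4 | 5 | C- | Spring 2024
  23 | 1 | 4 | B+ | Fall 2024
SELECT DISTINCT grade FROM enrollments

Execution result:
grade
B+
F
B
C+
D
C
A-
B-
C-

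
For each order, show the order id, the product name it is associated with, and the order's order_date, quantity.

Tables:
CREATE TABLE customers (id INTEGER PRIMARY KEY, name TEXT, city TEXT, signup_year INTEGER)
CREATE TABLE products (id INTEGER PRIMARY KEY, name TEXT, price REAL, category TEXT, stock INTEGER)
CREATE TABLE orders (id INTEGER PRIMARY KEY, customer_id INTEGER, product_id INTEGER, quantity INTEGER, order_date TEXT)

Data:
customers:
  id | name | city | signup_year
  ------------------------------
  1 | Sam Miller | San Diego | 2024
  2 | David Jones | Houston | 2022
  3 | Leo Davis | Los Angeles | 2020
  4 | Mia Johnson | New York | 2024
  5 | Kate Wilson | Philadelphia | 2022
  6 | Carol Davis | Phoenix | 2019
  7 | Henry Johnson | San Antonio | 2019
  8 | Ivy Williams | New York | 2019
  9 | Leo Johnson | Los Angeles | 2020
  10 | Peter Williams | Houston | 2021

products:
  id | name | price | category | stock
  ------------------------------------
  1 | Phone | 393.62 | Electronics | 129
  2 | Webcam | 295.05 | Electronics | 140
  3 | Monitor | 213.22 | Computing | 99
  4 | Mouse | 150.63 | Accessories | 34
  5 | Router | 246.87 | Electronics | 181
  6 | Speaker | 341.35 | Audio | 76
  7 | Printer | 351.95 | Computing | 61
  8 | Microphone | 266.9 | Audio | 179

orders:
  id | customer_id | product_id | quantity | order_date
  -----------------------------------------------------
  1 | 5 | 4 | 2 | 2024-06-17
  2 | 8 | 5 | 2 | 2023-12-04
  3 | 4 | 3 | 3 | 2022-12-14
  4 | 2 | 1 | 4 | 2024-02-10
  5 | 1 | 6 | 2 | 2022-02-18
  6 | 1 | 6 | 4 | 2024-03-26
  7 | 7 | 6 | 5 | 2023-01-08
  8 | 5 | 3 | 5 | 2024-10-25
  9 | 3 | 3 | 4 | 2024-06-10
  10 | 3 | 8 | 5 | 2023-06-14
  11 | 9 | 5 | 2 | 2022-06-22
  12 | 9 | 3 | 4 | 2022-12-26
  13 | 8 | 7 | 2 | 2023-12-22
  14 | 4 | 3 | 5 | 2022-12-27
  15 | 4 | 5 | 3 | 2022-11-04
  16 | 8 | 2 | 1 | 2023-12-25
SELECT c.id, p.name AS product, c.order_date, c.quantity FROM orders c JOIN products p ON c.product_id = p.id

Execution result:
id | product | order_date | quantity
1 | Mouse | 2024-06-17 | 2
2 | Router | 2023-12-04 | 2
3 | Monitor | 2022-12-14 | 3
4 | Phone | 2024-02-10 | 4
5 | Speaker | 2022-02-18 | 2
6 | Speaker | 2024-03-26 | 4
7 | Speaker | 2023-01-08 | 5
8 | Monitor | 2024-10-25 | 5
9 | Monitor | 2024-06-10 | 4
10 | Microphone | 2023-06-14 | 5
11 | Router | 2022-06-22 | 2
12 | Monitor | 2022-12-26 | 4
13 | Printer | 2023-12-22 | 2
14 | Monitor | 2022-12-27 | 5
15 | Router | 2022-11-04 | 3
16 | Webcam | 2023-12-25 | 1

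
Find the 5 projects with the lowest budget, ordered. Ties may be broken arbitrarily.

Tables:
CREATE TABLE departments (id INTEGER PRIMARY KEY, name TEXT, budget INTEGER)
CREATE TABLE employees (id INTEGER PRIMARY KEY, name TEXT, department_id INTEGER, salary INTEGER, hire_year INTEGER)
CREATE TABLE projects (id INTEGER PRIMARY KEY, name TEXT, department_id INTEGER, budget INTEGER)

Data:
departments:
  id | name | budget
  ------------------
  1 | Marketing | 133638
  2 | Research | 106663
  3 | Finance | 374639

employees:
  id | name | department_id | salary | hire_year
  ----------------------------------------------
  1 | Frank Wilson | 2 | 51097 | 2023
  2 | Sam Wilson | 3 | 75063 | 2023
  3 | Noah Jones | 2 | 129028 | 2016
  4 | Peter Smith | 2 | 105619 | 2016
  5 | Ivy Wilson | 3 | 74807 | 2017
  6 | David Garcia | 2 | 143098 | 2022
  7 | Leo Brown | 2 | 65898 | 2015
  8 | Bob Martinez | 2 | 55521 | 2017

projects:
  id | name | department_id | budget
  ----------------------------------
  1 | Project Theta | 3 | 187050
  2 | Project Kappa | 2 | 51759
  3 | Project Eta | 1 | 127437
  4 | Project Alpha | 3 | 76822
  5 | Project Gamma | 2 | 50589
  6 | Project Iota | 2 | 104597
SELECT name, budget FROM projects ORDER BY budget ASC LIMIT 5

Execution result:
name | budget
Project Gamma | 50589
Project Kappa | 51759
Project Alpha | 76822
Project Iota | 104597
Project Eta | 127437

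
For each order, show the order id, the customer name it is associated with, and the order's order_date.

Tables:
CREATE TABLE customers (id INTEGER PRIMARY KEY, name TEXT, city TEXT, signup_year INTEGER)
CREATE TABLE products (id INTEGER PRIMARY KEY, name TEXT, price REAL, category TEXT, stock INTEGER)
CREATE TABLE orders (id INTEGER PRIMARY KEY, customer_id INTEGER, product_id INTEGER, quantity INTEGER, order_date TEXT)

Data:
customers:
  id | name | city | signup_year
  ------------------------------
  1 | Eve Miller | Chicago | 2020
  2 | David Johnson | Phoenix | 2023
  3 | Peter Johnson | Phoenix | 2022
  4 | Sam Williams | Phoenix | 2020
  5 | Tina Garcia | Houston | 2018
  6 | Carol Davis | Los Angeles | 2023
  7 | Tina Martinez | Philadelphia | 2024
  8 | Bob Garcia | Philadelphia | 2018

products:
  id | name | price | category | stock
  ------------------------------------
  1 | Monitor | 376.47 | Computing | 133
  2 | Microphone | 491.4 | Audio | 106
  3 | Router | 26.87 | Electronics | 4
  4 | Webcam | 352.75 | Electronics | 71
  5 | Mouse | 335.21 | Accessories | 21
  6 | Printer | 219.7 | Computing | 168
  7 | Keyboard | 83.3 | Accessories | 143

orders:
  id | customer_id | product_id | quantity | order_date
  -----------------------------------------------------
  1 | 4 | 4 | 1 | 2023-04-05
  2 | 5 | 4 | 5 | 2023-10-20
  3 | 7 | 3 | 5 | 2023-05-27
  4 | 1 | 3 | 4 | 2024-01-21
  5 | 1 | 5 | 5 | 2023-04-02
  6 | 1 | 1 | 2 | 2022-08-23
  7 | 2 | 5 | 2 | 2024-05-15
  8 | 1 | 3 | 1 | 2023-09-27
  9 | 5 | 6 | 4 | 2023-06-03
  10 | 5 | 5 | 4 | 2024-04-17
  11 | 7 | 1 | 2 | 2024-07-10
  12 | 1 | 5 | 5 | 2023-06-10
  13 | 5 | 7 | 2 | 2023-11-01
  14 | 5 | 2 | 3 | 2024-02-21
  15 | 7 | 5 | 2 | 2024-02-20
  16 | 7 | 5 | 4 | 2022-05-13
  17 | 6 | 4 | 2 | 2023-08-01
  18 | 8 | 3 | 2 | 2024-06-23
SELECT c.id, p.name AS customer, c.order_date FROM orders c JOIN customers p ON c.customer_id = p.id

Execution result:
id | customer | order_date
1 | Sam Williams | 2023-04-05
2 | Tina Garcia | 2023-10-20
3 | Tina Martinez | 2023-05-27
4 | Eve Miller | 2024-01-21
5 | Eve Miller | 2023-04-02
6 | Eve Miller | 2022-08-23
7 | David Johnson | 2024-05-15
8 | Eve Miller | 2023-09-27
9 | Tina Garcia | 2023-06-03
10 | Tina Garcia | 2024-04-17
11 | Tina Martinez | 2024-07-10
12 | Eve Miller | 2023-06-10
13 | Tina Garcia | 2023-11-01
14 | Tina Garcia | 2024-02-21
15 | Tina Martinez | 2024-02-20
16 | Tina Martinez | 2022-05-13
17 | Carol Davis | 2023-08-01
18 | Bob Garcia | 2024-06-23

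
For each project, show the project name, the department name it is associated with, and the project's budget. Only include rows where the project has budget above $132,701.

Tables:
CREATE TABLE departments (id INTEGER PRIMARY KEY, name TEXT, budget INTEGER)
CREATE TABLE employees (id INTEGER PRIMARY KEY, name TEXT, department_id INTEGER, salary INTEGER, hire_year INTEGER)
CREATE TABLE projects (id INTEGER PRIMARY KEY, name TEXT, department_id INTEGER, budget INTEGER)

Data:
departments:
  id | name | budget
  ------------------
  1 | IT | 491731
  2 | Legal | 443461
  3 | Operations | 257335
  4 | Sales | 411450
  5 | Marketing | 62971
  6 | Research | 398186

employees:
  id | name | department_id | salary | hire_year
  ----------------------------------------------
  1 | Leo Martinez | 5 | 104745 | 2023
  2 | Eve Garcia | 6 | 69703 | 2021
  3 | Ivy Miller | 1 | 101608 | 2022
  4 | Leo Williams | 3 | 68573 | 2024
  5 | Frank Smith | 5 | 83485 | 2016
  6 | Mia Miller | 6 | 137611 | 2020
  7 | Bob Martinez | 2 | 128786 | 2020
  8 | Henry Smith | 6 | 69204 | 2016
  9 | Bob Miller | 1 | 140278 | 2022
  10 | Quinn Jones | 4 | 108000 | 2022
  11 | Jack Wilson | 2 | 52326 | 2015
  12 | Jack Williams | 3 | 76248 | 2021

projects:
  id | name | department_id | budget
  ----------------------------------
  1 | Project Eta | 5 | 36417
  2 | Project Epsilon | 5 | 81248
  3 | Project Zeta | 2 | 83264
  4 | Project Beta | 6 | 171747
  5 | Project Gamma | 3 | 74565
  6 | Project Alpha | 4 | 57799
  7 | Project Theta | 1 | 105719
SELECT c.name, p.name AS department, c.budget FROM projects c JOIN departments p ON c.department_id = p.id WHERE c.budget > 132701

Execution result:
name | department | budget
Project Beta | Research | 171747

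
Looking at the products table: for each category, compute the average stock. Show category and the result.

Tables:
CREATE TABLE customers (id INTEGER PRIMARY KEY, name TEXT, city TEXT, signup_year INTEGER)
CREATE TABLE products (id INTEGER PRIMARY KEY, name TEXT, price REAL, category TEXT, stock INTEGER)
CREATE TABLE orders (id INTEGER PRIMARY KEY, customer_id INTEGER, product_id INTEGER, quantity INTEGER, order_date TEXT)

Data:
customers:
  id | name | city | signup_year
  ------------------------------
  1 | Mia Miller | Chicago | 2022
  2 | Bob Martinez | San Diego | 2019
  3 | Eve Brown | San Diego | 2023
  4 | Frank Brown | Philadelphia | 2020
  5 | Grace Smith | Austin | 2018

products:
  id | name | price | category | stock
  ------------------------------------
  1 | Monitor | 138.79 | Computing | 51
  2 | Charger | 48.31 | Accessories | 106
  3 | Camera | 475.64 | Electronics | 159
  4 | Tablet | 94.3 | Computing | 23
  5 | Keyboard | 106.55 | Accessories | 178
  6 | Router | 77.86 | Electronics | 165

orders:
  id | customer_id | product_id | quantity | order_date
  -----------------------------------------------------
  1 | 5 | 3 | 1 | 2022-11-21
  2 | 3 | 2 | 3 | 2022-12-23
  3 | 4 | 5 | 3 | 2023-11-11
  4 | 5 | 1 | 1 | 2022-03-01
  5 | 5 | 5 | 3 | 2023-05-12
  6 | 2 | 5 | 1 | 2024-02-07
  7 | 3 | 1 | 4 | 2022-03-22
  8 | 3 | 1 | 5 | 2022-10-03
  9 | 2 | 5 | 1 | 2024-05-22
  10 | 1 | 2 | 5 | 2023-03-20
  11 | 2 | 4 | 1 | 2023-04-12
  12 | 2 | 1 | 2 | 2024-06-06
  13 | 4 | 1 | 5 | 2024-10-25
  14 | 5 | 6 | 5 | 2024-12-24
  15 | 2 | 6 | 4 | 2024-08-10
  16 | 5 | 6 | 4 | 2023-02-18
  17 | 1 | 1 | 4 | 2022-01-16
SELECT category, AVG(stock) AS avg_stock FROM products GROUP BY category

Execution result:
category | avg_stock
Accessories | 142.00
Computing | 37.00
Electronics | 162.00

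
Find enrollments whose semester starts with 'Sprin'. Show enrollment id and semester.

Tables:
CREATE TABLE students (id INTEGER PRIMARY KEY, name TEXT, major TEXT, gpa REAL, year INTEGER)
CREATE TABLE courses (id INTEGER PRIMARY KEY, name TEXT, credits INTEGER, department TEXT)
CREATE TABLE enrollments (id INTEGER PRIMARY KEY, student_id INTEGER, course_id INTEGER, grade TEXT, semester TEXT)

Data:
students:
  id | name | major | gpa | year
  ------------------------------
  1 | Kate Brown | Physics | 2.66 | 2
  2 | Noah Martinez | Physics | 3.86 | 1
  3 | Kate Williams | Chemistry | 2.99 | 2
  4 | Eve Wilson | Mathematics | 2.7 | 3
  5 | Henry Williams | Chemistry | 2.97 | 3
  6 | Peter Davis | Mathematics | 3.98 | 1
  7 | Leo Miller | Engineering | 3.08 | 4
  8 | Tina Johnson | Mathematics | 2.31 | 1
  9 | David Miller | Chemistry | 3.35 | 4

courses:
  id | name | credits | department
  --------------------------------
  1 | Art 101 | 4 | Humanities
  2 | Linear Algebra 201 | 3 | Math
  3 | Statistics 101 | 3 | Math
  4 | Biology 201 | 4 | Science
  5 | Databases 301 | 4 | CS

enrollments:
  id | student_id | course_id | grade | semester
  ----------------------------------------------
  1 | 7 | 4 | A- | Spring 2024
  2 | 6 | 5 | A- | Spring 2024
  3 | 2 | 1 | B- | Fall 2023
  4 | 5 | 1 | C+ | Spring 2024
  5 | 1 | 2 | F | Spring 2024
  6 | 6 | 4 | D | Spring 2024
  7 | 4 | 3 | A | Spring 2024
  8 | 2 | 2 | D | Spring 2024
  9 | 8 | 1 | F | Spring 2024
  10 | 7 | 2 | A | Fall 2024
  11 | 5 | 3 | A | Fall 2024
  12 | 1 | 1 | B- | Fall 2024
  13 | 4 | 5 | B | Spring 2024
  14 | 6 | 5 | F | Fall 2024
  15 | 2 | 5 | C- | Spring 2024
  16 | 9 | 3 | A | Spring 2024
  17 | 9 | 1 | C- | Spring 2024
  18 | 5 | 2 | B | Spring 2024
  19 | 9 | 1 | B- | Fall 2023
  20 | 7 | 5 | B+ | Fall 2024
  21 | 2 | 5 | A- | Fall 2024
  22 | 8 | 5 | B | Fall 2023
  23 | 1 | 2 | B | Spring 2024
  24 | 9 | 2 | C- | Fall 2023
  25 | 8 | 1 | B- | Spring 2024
SELECT id, semester FROM enrollments WHERE semester LIKE 'Sprin%'

Execution result:
id | semester
1 | Spring 2024
2 | Spring 2024
4 | Spring 2024
5 | Spring 2024
6 | Spring 2024
7 | Spring 2024
8 | Spring 2024
9 | Spring 2024
13 | Spring 2024
15 | Spring 2024
16 | Spring 2024
17 | Spring 2024
18 | Spring 2024
23 | Spring 2024
25 | Spring 2024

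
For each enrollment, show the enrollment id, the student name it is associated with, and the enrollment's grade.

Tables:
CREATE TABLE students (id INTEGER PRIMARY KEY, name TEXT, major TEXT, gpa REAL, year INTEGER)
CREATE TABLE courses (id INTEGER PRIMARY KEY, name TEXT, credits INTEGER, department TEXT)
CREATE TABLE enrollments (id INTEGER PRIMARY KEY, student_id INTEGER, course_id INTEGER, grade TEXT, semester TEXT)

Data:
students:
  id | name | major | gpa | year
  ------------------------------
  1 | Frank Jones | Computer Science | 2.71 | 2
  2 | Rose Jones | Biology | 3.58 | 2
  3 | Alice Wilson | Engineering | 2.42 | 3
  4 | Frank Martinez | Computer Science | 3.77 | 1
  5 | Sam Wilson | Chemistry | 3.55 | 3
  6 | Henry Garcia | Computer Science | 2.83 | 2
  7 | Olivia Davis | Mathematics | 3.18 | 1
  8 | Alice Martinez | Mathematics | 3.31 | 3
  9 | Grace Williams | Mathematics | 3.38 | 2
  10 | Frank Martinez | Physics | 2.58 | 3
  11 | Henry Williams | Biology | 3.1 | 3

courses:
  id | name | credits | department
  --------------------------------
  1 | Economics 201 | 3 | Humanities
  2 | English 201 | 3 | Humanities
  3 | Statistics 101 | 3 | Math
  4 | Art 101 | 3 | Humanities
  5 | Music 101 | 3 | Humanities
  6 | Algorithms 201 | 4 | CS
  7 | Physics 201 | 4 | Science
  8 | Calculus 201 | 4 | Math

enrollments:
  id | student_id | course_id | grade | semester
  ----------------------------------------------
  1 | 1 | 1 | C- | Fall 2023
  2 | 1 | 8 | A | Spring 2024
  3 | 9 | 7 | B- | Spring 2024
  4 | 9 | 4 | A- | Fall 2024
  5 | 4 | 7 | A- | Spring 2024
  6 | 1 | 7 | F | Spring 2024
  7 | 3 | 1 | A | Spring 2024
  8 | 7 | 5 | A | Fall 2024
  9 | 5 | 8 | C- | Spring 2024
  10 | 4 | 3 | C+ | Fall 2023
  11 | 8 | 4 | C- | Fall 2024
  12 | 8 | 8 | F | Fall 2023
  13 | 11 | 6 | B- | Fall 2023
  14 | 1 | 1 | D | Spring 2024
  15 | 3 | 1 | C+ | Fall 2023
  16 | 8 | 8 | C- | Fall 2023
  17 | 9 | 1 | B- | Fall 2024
SELECT c.id, p.name AS student, c.grade FROM enrollments c JOIN students p ON c.student_id = p.id

Execution result:
id | student | grade
1 | Frank Jones | C-
2 | Frank Jones | A
3 | Grace Williams | B-
4 | Grace Williams | A-
5 | Frank Martinez | A-
6 | Frank Jones | F
7 | Alice Wilson | A
8 | Olivia Davis | A
9 | Sam Wilson | C-
10 | Frank Martinez | C+
11 | Alice Martinez | C-
12 | Alice Martinez | F
13 | Henry Williams | B-
14 | Frank Jones | D
15 | Alice Wilson | C+
16 | Alice Martinez | C-
17 | Grace Williams | B-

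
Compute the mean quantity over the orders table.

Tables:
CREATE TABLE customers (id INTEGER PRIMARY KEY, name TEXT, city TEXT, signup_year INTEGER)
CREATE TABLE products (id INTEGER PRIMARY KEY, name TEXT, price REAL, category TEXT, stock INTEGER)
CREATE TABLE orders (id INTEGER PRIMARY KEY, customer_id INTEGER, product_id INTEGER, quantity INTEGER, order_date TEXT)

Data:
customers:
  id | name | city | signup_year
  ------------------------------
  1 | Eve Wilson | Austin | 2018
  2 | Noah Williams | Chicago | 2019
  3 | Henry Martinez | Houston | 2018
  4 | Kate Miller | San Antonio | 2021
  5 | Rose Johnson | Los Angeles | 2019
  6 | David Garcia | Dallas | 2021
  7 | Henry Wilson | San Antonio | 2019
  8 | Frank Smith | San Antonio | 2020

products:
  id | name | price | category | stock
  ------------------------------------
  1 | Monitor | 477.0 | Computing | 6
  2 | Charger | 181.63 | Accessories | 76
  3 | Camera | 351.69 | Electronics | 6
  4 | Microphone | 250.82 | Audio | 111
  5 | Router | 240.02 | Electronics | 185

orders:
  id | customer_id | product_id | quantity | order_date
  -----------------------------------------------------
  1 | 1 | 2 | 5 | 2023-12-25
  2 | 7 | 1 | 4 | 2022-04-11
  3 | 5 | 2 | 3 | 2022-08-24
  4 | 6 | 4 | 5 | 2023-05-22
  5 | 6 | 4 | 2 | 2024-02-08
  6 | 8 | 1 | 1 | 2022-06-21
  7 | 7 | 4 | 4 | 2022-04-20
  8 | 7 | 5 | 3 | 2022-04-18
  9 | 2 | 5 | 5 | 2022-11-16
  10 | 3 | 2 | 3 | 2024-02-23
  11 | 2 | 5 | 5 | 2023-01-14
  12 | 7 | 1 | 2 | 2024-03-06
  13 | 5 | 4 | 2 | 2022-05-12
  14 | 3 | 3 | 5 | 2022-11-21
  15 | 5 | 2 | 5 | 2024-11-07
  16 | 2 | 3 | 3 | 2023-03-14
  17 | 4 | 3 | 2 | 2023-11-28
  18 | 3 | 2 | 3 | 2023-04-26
SELECT AVG(quantity) FROM orders

Execution result:
3.44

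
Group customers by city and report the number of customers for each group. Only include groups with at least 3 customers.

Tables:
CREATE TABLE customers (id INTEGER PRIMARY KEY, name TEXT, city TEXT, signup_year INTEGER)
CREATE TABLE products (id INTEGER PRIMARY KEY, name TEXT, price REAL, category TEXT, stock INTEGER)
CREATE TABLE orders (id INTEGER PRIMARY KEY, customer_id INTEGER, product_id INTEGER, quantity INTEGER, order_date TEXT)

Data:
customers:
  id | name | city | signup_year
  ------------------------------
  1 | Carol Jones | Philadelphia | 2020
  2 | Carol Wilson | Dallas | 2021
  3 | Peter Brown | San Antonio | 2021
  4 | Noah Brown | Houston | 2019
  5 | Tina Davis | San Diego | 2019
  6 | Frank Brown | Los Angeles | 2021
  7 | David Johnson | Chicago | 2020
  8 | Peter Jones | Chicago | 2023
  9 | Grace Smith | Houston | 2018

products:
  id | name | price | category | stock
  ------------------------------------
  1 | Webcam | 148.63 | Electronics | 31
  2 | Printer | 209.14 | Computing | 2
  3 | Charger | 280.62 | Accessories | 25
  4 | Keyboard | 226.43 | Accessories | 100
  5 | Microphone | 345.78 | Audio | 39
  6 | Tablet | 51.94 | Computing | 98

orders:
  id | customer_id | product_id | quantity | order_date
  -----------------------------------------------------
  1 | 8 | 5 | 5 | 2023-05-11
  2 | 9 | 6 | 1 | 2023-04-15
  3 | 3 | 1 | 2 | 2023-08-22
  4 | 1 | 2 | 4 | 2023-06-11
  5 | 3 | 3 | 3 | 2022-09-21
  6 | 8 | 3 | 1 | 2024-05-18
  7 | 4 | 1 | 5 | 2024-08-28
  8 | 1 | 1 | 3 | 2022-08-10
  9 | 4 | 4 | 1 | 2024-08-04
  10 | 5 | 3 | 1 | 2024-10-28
SELECT city, COUNT(*) AS n FROM customers GROUP BY city HAVING COUNT(*) >= 3

Execution result:
(no rows)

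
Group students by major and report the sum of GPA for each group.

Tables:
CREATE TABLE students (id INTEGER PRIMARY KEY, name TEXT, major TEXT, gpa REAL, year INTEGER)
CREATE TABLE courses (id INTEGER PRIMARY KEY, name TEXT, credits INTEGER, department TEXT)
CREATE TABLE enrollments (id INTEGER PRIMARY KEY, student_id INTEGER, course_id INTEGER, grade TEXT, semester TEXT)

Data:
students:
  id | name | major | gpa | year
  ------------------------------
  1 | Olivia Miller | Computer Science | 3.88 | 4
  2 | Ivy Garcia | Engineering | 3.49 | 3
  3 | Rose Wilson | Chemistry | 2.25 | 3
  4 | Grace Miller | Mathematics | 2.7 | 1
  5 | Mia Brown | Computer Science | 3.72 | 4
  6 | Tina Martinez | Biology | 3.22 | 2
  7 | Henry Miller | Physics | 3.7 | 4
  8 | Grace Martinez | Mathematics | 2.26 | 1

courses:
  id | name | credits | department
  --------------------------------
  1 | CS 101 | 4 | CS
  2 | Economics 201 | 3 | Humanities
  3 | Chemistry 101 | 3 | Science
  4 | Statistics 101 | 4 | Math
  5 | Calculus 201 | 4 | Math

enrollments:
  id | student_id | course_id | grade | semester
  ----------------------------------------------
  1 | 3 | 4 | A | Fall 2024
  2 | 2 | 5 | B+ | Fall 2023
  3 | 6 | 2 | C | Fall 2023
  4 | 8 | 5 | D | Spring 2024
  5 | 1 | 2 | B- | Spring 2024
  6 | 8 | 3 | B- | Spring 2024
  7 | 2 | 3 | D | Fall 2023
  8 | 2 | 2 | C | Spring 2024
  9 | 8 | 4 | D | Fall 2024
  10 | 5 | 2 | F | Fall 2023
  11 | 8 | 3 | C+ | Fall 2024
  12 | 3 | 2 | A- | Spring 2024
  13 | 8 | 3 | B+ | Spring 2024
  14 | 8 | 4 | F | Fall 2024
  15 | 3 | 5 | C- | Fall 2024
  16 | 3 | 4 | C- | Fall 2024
SELECT major, SUM(gpa) AS sum_gpa FROM students GROUP BY major

Execution result:
major | sum_gpa
Biology | 3.22
Chemistry | 2.25
Computer Science | 7.60
Engineering | 3.49
Mathematics | 4.96
Physics | 3.70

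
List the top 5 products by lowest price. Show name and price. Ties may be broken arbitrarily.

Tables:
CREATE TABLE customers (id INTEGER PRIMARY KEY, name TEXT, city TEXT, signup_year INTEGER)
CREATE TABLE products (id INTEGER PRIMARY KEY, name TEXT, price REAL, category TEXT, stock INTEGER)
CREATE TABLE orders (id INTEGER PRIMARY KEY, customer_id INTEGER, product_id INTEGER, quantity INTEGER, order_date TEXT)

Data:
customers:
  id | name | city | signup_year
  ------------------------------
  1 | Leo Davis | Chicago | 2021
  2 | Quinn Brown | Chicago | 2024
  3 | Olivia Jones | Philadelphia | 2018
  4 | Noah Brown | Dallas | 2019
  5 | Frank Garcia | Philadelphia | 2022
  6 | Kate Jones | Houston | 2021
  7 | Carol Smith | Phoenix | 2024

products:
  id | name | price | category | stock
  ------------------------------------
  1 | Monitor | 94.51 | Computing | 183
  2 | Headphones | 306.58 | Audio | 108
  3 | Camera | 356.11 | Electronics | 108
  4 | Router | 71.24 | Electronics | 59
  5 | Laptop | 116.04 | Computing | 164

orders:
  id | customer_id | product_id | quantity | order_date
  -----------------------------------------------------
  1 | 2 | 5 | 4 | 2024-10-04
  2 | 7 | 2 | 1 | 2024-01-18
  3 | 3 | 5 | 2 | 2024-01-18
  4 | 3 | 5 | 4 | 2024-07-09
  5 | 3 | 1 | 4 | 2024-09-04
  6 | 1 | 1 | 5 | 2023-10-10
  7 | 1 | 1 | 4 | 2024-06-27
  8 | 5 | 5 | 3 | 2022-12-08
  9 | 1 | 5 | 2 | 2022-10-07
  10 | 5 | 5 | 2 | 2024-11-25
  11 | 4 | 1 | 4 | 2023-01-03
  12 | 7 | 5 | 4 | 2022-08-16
SELECT name, price FROM products ORDER BY price ASC LIMIT 5

Execution result:
name | price
Router | 71.24
Monitor | 94.51
Laptop | 116.04
Headphones | 306.58
Camera | 356.11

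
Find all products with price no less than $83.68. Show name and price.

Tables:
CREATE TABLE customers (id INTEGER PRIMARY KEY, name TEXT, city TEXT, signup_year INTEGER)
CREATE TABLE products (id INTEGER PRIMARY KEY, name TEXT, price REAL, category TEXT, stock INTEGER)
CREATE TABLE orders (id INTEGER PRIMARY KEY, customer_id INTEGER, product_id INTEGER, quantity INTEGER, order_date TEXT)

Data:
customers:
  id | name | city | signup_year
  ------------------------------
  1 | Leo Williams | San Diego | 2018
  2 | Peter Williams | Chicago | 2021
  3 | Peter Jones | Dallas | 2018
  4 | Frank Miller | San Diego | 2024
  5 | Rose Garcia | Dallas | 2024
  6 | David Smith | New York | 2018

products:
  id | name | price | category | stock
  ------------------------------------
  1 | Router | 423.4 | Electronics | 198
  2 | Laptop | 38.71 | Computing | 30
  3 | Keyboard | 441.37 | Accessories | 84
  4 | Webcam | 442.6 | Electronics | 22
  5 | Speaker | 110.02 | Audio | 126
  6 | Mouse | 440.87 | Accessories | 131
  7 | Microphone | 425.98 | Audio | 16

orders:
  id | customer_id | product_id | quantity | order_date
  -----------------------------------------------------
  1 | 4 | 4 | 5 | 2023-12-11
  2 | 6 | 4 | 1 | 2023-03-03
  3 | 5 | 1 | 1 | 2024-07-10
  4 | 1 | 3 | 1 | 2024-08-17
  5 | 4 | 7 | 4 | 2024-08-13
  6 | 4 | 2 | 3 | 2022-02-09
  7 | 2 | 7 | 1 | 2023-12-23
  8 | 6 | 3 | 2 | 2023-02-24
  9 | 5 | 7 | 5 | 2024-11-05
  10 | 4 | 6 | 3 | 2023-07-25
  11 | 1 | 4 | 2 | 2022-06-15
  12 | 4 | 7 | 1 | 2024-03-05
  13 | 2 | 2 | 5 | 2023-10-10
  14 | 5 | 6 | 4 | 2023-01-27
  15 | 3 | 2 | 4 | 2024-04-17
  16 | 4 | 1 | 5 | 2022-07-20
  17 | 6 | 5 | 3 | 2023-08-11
SELECT name, price FROM products WHERE price >= 83.68

Execution result:
name | price
Router | 423.40
Keyboard | 441.37
Webcam | 442.60
Speaker | 110.02
Mouse | 440.87
Microphone | 425.98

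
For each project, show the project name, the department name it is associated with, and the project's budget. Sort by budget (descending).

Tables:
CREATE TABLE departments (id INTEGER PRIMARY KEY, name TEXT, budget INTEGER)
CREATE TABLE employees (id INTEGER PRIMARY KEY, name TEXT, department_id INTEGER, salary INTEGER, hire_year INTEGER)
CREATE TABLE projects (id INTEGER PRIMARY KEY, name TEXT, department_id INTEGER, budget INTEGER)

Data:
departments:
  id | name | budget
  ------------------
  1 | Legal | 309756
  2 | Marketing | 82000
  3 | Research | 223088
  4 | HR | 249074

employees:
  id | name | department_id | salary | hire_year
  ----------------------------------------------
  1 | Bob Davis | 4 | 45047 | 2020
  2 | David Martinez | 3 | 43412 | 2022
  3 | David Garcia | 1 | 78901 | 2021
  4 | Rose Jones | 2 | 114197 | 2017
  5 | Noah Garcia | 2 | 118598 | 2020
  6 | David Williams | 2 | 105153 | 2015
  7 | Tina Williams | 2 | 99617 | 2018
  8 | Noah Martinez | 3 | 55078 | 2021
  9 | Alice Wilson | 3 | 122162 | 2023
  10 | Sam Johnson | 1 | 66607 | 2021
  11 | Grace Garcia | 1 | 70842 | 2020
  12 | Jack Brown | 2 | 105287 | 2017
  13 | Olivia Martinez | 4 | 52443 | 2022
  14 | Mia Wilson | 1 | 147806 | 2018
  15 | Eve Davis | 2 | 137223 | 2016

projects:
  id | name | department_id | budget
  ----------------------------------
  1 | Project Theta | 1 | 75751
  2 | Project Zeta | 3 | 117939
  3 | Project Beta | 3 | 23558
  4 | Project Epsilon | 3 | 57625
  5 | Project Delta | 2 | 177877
SELECT c.name, p.name AS department, c.budget FROM projects c JOIN departments p ON c.department_id = p.id ORDER BY c.budget DESC

Execution result:
name | department | budget
Project Delta | Marketing | 177877
Project Zeta | Research | 117939
Project Theta | Legal | 75751
Project Epsilon | Research | 57625
Project Beta | Research | 23558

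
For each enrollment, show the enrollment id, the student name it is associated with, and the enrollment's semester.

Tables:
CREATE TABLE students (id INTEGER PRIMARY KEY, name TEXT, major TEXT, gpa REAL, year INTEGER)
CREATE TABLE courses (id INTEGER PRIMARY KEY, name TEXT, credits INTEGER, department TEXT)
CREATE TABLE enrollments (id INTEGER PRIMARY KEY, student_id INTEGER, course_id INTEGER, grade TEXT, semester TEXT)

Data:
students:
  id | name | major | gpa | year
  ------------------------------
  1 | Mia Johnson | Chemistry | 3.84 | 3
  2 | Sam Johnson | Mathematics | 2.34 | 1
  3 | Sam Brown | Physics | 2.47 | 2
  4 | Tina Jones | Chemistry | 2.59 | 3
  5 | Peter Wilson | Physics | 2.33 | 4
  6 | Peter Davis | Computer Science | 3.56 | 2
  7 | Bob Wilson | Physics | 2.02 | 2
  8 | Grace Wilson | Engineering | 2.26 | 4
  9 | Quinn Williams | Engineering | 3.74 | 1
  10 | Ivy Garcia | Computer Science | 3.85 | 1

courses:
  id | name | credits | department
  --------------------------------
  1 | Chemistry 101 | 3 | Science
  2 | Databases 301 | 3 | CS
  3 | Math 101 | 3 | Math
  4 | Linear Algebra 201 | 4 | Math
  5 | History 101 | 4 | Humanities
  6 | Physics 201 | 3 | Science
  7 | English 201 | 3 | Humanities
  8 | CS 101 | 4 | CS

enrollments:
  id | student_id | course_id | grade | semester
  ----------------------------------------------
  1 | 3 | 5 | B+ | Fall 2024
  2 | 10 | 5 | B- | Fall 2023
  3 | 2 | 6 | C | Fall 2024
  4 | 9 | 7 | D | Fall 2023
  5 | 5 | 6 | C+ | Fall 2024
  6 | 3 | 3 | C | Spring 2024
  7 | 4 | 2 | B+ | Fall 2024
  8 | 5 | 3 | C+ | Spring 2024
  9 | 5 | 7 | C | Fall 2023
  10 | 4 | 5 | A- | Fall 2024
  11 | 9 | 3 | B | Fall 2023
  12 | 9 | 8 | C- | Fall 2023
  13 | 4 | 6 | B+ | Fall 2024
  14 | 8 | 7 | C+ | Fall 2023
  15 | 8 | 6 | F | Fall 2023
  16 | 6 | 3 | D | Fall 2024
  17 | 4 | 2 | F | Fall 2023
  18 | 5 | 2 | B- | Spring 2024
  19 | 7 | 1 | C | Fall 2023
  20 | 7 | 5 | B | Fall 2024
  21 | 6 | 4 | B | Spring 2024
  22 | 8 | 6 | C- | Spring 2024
SELECT c.id, p.name AS student, c.semester FROM enrollments c JOIN students p ON c.student_id = p.id

Execution result:
id | student | semester
1 | Sam Brown | Fall 2024
2 | Ivy Garcia | Fall 2023
3 | Sam Johnson | Fall 2024
4 | Quinn Williams | Fall 2023
5 | Peter Wilson | Fall 2024
6 | Sam Brown | Spring 2024
7 | Tina Jones | Fall 2024
8 | Peter Wilson | Spring 2024
9 | Peter Wilson | Fall 2023
10 | Tina Jones | Fall 2024
11 | Quinn Williams | Fall 2023
12 | Quinn Williams | Fall 2023
13 | Tina Jones | Fall 2024
14 | Grace Wilson | Fall 2023
15 | Grace Wilson | Fall 2023
16 | Peter Davis | Fall 2024
17 | Tina Jones | Fall 2023
18 | Peter Wilson | Spring 2024
19 | Bob Wilson | Fall 2023
20 | Bob Wilson | Fall 2024
21 | Peter Davis | Spring 2024
22 | Grace Wilson | Spring 2024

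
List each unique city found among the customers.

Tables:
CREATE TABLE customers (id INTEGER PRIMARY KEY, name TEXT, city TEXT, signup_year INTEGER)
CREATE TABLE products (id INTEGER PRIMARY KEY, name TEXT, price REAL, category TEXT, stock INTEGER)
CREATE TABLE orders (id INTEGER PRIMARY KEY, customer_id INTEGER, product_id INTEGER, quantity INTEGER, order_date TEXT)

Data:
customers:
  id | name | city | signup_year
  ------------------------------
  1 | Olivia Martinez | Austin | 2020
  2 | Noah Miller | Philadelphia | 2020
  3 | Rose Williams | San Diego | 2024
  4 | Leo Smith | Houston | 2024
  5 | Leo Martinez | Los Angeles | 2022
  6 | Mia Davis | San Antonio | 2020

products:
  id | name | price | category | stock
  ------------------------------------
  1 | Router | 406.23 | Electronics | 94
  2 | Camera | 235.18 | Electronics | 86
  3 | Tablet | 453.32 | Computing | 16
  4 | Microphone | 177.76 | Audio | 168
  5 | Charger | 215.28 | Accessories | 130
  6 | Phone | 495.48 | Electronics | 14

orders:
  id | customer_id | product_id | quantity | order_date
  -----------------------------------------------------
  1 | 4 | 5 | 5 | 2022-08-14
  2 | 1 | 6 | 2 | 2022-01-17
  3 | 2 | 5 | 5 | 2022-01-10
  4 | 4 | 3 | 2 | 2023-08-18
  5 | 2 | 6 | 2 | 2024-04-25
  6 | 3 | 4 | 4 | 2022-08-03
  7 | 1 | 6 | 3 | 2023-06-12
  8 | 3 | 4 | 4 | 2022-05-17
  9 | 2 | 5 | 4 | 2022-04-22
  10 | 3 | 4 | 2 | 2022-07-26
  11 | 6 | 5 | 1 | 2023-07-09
SELECT DISTINCT city FROM customers

Execution result:
city
Austin
Philadelphia
San Diego
Houston
Los Angeles
San Antonio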